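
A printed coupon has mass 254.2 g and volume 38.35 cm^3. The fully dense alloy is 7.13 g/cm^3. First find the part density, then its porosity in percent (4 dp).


rho_part = 254.2 / 38.35 = 6.62842243 g/cm^3
Porosity = (1 - 6.62842243/7.13)*100 = 7.0347 %


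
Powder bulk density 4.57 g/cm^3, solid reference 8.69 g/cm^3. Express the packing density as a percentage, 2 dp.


Packing = (4.57/8.69)*100 = 52.59 %


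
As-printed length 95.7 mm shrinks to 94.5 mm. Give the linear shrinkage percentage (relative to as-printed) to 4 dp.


Shrinkage = ((95.7-94.5)/95.7)*100 = 1.2539 %


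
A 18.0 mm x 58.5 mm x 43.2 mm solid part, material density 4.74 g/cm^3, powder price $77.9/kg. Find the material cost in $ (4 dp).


V = 18.0 * 58.5 * 43.2 = 45489.6 mm^3 = 45.4896 cm^3
Mass = 45.4896 * 4.74 / 1000 = 0.2156207 kg
Cost = 0.2156207 * 77.9 = 16.7969 $


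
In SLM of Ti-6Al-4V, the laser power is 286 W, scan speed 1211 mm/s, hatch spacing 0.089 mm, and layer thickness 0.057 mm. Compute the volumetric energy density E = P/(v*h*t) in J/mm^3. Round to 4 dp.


E = 286 / (1211*0.089*0.057) = 46.554 J/mm^3


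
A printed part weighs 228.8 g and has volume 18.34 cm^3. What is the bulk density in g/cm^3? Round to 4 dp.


rho = 228.8 / 18.34 = 12.4755 g/cm^3


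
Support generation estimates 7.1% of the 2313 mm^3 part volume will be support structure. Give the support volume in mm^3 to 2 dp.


V_support = 2313 * 0.071 = 164.22 mm^3


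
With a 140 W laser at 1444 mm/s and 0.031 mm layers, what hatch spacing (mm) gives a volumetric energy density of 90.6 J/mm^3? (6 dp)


h = 140 / (90.6*1444*0.031) = 0.03452 mm


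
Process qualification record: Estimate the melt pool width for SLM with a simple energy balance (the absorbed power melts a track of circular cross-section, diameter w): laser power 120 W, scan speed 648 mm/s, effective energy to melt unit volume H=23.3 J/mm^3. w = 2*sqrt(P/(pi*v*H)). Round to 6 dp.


w = 2*sqrt(120/(pi*648*23.3)) = 0.100596 mm


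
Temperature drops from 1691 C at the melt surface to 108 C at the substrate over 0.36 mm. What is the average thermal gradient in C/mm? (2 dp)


G = (1691-108)/0.36 = 4397.22 C/mm


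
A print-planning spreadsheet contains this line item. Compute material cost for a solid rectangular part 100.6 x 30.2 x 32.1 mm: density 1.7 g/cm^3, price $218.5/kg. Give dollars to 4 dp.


V = 100.6 * 30.2 * 32.1 = 97523.652 mm^3 = 97.523652 cm^3
Mass = 97.523652 * 1.7 / 1000 = 0.16579021 kg
Cost = 0.16579021 * 218.5 = 36.2252 $


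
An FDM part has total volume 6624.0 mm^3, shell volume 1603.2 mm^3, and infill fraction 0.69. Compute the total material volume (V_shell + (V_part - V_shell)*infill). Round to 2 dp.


V_infill = (6624.0 - 1603.2) * 0.69 = 3464.35
V_total = 1603.2 + 3464.35 = 5067.55 mm^3


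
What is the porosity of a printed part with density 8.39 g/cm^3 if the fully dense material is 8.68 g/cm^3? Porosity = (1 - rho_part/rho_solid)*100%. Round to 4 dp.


Porosity = (1-8.39/8.68)*100 = 3.341 %


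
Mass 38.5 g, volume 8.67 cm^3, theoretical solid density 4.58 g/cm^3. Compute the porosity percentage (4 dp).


rho_part = 38.5 / 8.67 = 4.44059977 g/cm^3
Porosity = (1 - 4.44059977/4.58)*100 = 3.0437 %


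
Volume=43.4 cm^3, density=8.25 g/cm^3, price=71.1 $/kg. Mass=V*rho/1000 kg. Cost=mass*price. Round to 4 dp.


Mass = 43.4*8.25/1000 = 0.35805 kg
Cost = 0.35805 * 71.1 = 25.4574 $


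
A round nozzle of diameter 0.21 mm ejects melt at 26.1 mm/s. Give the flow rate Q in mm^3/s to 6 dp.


A = pi*(0.21/2)^2 = 0.03463606 mm^2
Q = 0.03463606 * 26.1 = 0.904001 mm^3/s


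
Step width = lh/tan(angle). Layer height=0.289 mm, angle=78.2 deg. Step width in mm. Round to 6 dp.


step = 0.289 / tan(78.2) = 0.060375 mm


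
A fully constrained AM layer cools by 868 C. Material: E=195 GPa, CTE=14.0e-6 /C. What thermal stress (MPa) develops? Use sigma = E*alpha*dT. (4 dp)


sigma = 195*1000 * 14.0e-6 * 868 = 2369.64 MPa


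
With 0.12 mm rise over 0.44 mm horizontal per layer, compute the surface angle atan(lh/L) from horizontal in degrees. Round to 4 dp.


angle = atan(0.12/0.44) = 15.2551 degrees


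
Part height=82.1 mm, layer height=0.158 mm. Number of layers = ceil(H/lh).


Layers = ceil(82.1/0.158) = 520


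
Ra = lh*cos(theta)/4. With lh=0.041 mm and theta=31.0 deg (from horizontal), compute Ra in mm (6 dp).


Ra = 0.041 * cos(31.0) / 4 = 0.008786 mm


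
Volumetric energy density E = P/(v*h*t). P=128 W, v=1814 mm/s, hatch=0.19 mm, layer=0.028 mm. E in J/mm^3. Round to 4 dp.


E = 128 / (1814*0.19*0.028) = 13.2636 J/mm^3


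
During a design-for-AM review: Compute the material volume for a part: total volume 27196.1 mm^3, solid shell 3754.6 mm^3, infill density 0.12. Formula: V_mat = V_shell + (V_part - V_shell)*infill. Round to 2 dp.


V_infill = (27196.1 - 3754.6) * 0.12 = 2812.98
V_total = 3754.6 + 2812.98 = 6567.58 mm^3


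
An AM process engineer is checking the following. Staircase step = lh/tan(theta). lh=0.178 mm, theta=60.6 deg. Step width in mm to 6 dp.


step = 0.178 / tan(60.6) = 0.100298 mm


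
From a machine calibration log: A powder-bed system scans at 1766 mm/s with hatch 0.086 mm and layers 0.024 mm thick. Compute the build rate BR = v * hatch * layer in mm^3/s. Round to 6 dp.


Rate = 1766 * 0.086 * 0.024 = 3.645024 mm^3/s


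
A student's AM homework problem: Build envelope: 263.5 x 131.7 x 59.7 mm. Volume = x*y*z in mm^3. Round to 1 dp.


V = 263.5 * 131.7 * 59.7 = 2071766.1 mm^3


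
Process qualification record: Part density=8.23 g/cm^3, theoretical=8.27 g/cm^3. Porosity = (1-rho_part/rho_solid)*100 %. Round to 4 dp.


Porosity = (1-8.23/8.27)*100 = 0.4837 %


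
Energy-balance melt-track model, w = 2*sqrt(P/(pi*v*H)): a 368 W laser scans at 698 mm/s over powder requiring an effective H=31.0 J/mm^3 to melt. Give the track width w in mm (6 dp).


w = 2*sqrt(368/(pi*698*31.0)) = 0.147153 mm


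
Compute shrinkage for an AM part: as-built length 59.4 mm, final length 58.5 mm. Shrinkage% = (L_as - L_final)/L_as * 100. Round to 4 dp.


Shrinkage = ((59.4-58.5)/59.4)*100 = 1.5152 %


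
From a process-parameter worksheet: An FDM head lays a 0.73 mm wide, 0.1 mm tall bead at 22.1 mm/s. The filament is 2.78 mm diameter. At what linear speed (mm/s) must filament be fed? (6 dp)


Q = 0.73 * 0.1 * 22.1 = 1.6133 mm^3/s
A_fil = pi*(2.78/2)^2 = 6.06987117 mm^2
v_feed = 1.6133 / 6.06987117 = 0.265788 mm/s


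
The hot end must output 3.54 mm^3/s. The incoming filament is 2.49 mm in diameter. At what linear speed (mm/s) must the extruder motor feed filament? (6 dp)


A = pi*(2.49/2)^2 = 4.869547
v = 3.54 / 4.869547 = 0.726967 mm/s


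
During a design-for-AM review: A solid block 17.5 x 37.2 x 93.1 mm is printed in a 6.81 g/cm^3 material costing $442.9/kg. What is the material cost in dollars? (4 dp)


V = 17.5 * 37.2 * 93.1 = 60608.1 mm^3 = 60.6081 cm^3
Mass = 60.6081 * 6.81 / 1000 = 0.41274116 kg
Cost = 0.41274116 * 442.9 = 182.8031 $


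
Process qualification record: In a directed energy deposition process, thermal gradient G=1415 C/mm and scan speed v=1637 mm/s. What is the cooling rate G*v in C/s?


CR = 1415 * 1637 = 2316355 C/s


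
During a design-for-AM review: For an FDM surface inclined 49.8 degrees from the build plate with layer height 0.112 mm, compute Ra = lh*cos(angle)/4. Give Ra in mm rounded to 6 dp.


Ra = 0.112 * cos(49.8) / 4 = 0.018073 mm


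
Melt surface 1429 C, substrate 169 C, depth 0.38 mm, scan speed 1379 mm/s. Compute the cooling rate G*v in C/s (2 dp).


G = (1429-169)/0.38 = 3315.78947368 C/mm
CR = 3315.78947368 * 1379 = 4572473.68 C/s


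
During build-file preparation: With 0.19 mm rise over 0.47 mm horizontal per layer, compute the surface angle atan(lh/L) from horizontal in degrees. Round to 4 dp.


angle = atan(0.19/0.47) = 22.0113 degrees


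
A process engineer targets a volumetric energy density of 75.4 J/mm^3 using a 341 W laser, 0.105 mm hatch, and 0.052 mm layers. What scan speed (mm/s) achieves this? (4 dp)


v = 341 / (75.4*0.105*0.052) = 828.3052 mm/s


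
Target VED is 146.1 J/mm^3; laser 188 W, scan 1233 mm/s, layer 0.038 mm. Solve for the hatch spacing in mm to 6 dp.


h = 188 / (146.1*1233*0.038) = 0.027464 mm


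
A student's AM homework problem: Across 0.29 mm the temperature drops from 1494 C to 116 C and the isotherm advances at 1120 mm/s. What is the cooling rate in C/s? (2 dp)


G = (1494-116)/0.29 = 4751.72413793 C/mm
CR = 4751.72413793 * 1120 = 5321931.03 C/s


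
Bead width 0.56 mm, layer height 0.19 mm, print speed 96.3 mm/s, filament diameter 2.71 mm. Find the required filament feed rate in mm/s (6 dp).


Q = 0.56 * 0.19 * 96.3 = 10.24632 mm^3/s
A_fil = pi*(2.71/2)^2 = 5.76804265 mm^2
v_feed = 10.24632 / 5.76804265 = 1.776395 mm/s


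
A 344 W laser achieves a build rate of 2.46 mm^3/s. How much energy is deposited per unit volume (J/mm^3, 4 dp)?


SE = 344 / 2.46 = 139.8374 J/mm^3


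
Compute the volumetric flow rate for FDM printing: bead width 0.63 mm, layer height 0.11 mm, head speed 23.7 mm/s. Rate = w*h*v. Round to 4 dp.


Rate = 0.63 * 0.11 * 23.7 = 1.6424 mm^3/s


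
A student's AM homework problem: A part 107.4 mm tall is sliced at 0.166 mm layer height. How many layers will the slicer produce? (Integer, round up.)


Layers = ceil(107.4/0.166) = 647


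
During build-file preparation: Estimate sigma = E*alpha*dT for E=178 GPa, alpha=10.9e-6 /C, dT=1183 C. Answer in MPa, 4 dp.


sigma = 178*1000 * 10.9e-6 * 1183 = 2295.2566 MPa


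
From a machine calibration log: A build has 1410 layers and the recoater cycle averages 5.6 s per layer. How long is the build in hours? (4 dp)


t = 1410 * 5.6 / 3600 = 2.1933 hrs


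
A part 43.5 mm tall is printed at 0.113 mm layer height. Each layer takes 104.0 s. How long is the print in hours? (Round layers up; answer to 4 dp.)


Layers = ceil(43.5/0.113) = 385
t = 385 * 104.0 / 3600 = 11.1222 hrs


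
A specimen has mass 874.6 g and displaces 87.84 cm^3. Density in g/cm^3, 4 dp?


rho = 874.6 / 87.84 = 9.9567 g/cm^3


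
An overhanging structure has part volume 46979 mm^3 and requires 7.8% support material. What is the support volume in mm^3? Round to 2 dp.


V_support = 46979 * 0.078 = 3664.36 mm^3


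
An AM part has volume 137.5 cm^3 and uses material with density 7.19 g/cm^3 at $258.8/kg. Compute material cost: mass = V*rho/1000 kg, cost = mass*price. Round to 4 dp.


Mass = 137.5*7.19/1000 = 0.988625 kg
Cost = 0.988625 * 258.8 = 255.8562 $


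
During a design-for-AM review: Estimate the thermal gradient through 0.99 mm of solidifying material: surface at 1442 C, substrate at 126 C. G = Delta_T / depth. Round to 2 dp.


G = (1442-126)/0.99 = 1329.29 C/mm


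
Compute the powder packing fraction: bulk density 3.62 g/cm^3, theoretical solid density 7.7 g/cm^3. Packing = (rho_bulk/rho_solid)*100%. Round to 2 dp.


Packing = (3.62/7.7)*100 = 47.01 %


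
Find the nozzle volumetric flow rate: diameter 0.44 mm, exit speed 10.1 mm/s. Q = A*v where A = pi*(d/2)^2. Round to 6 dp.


A = pi*(0.44/2)^2 = 0.15205308 mm^2
Q = 0.15205308 * 10.1 = 1.535736 mm^3/s


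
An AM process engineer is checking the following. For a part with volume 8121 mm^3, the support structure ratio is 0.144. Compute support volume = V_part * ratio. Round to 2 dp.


V_support = 8121 * 0.144 = 1169.42 mm^3


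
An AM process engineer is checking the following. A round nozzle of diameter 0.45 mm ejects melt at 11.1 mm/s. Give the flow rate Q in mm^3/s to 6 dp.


A = pi*(0.45/2)^2 = 0.15904313 mm^2
Q = 0.15904313 * 11.1 = 1.765379 mm^3/s


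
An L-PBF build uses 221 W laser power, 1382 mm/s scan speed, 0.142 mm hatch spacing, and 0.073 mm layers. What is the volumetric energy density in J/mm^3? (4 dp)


E = 221 / (1382*0.142*0.073) = 15.4267 J/mm^3


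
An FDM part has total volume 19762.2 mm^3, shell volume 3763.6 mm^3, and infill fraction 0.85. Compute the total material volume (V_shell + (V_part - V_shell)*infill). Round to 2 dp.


V_infill = (19762.2 - 3763.6) * 0.85 = 13598.81
V_total = 3763.6 + 13598.81 = 17362.41 mm^3


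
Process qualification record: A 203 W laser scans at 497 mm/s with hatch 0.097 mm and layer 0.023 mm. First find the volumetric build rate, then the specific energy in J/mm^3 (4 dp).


Build rate = 497 * 0.097 * 0.023 = 1.108807 mm^3/s
SE = 203 / 1.108807 = 183.0797 J/mm^3


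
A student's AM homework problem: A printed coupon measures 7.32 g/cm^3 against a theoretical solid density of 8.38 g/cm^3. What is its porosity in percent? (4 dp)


Porosity = (1-7.32/8.38)*100 = 12.6492 %


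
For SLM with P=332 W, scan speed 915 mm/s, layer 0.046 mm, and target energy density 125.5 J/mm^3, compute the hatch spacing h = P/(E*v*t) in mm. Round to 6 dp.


h = 332 / (125.5*915*0.046) = 0.062851 mm


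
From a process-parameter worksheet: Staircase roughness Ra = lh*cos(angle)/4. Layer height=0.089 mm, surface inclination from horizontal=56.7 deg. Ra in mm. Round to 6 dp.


Ra = 0.089 * cos(56.7) / 4 = 0.012216 mm


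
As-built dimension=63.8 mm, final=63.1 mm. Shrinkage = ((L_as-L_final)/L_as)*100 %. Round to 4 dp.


Shrinkage = ((63.8-63.1)/63.8)*100 = 1.0972 %


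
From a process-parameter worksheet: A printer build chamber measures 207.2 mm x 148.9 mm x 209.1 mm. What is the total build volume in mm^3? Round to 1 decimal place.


V = 207.2 * 148.9 * 209.1 = 6451169.9 mm^3


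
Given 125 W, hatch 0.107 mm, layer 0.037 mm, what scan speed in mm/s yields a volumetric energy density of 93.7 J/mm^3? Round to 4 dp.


v = 125 / (93.7*0.107*0.037) = 336.9651 mm/s


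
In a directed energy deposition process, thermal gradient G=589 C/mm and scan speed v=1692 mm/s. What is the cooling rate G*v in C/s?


CR = 589 * 1692 = 996588 C/s


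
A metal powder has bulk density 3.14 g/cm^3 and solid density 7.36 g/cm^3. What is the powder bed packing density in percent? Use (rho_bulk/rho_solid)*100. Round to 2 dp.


Packing = (3.14/7.36)*100 = 42.66 %


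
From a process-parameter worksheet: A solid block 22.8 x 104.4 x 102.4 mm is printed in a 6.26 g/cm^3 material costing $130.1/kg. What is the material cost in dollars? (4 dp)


V = 22.8 * 104.4 * 102.4 = 243744.768 mm^3 = 243.744768 cm^3
Mass = 243.744768 * 6.26 / 1000 = 1.52584225 kg
Cost = 1.52584225 * 130.1 = 198.5121 $


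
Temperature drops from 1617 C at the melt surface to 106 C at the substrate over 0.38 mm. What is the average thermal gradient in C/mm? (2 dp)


G = (1617-106)/0.38 = 3976.32 C/mm


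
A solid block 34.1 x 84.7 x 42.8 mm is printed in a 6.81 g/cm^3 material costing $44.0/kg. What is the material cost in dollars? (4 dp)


V = 34.1 * 84.7 * 42.8 = 123617.956 mm^3 = 123.617956 cm^3
Mass = 123.617956 * 6.81 / 1000 = 0.84183828 kg
Cost = 0.84183828 * 44.0 = 37.0409 $


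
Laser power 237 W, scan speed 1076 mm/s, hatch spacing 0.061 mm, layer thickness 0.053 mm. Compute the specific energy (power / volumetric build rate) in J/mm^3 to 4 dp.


Build rate = 1076 * 0.061 * 0.053 = 3.478708 mm^3/s
SE = 237 / 3.478708 = 68.1287 J/mm^3


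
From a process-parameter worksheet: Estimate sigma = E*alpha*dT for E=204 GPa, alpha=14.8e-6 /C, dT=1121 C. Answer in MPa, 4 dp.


sigma = 204*1000 * 14.8e-6 * 1121 = 3384.5232 MPa


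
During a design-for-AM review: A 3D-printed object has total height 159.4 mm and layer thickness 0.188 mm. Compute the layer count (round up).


Layers = ceil(159.4/0.188) = 848


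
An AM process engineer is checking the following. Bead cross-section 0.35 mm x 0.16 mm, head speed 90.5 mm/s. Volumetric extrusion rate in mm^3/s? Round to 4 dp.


Rate = 0.35 * 0.16 * 90.5 = 5.068 mm^3/s


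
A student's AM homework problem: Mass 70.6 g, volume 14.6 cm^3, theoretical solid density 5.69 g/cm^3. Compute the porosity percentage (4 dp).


rho_part = 70.6 / 14.6 = 4.83561644 g/cm^3
Porosity = (1 - 4.83561644/5.69)*100 = 15.0155 %


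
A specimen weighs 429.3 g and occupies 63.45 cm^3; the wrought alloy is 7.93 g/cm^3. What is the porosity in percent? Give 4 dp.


rho_part = 429.3 / 63.45 = 6.76595745 g/cm^3
Porosity = (1 - 6.76595745/7.93)*100 = 14.679 %


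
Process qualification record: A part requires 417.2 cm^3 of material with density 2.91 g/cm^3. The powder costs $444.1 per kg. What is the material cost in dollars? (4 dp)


Mass = 417.2*2.91/1000 = 1.214052 kg
Cost = 1.214052 * 444.1 = 539.1605 $


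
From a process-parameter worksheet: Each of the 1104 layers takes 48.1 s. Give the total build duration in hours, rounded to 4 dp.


t = 1104 * 48.1 / 3600 = 14.7507 hrs


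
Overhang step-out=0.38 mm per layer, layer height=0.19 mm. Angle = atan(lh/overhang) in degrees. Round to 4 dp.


angle = atan(0.19/0.38) = 26.5651 degrees


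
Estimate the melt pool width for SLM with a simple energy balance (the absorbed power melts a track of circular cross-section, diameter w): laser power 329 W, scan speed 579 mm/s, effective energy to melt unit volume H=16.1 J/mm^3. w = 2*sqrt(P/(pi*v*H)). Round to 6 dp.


w = 2*sqrt(329/(pi*579*16.1)) = 0.211983 mm


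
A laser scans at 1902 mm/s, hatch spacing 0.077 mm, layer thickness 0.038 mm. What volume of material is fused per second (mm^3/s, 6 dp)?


Rate = 1902 * 0.077 * 0.038 = 5.565252 mm^3/s


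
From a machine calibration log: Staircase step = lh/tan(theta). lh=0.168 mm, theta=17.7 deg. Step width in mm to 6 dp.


step = 0.168 / tan(17.7) = 0.526414 mm


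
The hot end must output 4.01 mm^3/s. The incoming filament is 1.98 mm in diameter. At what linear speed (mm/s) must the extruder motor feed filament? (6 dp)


A = pi*(1.98/2)^2 = 3.079075
v = 4.01 / 3.079075 = 1.302339 mm/s


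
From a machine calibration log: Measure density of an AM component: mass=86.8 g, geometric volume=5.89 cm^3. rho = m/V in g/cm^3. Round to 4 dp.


rho = 86.8 / 5.89 = 14.7368 g/cm^3


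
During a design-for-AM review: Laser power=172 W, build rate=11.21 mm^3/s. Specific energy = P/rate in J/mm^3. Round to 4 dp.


SE = 172 / 11.21 = 15.3434 J/mm^3


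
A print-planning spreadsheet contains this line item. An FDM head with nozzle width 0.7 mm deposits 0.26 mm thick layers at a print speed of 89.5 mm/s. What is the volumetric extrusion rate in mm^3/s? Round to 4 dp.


Rate = 0.7 * 0.26 * 89.5 = 16.289 mm^3/s


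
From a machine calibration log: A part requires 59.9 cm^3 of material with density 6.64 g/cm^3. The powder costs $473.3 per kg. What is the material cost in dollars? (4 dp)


Mass = 59.9*6.64/1000 = 0.397736 kg
Cost = 0.397736 * 473.3 = 188.2484 $


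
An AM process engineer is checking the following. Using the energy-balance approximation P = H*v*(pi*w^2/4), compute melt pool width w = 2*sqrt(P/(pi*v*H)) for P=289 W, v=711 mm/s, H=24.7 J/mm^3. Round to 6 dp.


w = 2*sqrt(289/(pi*711*24.7)) = 0.144751 mm


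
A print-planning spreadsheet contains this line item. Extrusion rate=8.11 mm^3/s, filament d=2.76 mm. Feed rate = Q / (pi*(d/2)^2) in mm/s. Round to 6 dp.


A = pi*(2.76/2)^2 = 5.982849
v = 8.11 / 5.982849 = 1.355541 mm/s


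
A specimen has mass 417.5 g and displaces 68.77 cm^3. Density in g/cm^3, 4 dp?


rho = 417.5 / 68.77 = 6.071 g/cm^3


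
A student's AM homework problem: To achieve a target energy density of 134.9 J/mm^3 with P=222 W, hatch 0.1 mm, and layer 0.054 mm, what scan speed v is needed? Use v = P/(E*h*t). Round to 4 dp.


v = 222 / (134.9*0.1*0.054) = 304.7525 mm/s


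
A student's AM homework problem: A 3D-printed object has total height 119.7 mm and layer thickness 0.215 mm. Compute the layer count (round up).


Layers = ceil(119.7/0.215) = 557


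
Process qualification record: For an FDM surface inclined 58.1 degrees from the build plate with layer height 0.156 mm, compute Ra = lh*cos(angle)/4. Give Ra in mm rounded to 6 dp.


Ra = 0.156 * cos(58.1) / 4 = 0.020609 mm


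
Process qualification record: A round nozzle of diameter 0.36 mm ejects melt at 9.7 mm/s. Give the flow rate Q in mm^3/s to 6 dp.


A = pi*(0.36/2)^2 = 0.1017876 mm^2
Q = 0.1017876 * 9.7 = 0.98734 mm^3/s


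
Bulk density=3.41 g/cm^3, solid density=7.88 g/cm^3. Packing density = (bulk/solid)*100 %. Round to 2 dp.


Packing = (3.41/7.88)*100 = 43.27 %


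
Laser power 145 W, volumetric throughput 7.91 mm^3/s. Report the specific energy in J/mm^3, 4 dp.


SE = 145 / 7.91 = 18.3312 J/mm^3


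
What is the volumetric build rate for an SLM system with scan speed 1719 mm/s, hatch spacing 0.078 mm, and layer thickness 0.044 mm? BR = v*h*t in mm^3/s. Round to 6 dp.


Rate = 1719 * 0.078 * 0.044 = 5.899608 mm^3/s


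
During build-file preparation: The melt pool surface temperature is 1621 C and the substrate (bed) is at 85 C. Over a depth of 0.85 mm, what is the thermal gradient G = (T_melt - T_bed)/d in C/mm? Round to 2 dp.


G = (1621-85)/0.85 = 1807.06 C/mm


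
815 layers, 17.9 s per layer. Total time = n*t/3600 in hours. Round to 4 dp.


t = 815 * 17.9 / 3600 = 4.0524 hrs


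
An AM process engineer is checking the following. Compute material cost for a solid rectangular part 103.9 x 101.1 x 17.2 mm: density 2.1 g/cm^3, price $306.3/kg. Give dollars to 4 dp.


V = 103.9 * 101.1 * 17.2 = 180673.788 mm^3 = 180.673788 cm^3
Mass = 180.673788 * 2.1 / 1000 = 0.37941495 kg
Cost = 0.37941495 * 306.3 = 116.2148 $


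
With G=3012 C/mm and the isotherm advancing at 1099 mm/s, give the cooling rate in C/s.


CR = 3012 * 1099 = 3310188 C/s


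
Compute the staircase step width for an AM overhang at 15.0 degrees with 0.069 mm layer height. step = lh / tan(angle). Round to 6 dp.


step = 0.069 / tan(15.0) = 0.257512 mm


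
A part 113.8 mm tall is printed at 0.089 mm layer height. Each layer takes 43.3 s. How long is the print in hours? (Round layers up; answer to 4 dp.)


Layers = ceil(113.8/0.089) = 1279
t = 1279 * 43.3 / 3600 = 15.3835 hrs


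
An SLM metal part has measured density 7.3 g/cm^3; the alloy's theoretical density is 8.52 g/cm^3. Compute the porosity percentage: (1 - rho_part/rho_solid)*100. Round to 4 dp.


Porosity = (1-7.3/8.52)*100 = 14.3192 %


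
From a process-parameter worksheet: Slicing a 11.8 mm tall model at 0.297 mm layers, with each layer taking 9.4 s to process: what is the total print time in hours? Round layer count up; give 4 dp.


Layers = ceil(11.8/0.297) = 40
t = 40 * 9.4 / 3600 = 0.1044 hrs


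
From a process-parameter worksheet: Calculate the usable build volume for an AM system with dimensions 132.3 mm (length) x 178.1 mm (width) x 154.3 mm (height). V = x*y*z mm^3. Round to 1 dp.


V = 132.3 * 178.1 * 154.3 = 3635713.8 mm^3


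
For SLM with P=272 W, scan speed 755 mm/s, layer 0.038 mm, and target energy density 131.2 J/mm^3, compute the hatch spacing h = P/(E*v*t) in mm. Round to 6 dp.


h = 272 / (131.2*755*0.038) = 0.072261 mm


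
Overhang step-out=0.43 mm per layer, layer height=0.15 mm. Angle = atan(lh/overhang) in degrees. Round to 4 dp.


angle = atan(0.15/0.43) = 19.2307 degrees


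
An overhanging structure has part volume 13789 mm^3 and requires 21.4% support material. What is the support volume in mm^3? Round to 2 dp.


V_support = 13789 * 0.214 = 2950.85 mm^3


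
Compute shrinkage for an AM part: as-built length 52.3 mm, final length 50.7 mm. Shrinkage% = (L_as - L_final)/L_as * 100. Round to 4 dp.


Shrinkage = ((52.3-50.7)/52.3)*100 = 3.0593 %


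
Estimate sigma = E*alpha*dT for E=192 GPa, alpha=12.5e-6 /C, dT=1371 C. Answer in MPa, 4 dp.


sigma = 192*1000 * 12.5e-6 * 1371 = 3290.4 MPa


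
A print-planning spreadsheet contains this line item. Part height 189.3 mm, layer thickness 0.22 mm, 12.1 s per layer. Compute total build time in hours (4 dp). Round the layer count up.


Layers = ceil(189.3/0.22) = 861
t = 861 * 12.1 / 3600 = 2.8939 hrs


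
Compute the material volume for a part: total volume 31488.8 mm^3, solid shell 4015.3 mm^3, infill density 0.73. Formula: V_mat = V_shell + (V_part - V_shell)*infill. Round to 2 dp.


V_infill = (31488.8 - 4015.3) * 0.73 = 20055.66
V_total = 4015.3 + 20055.66 = 24070.96 mm^3


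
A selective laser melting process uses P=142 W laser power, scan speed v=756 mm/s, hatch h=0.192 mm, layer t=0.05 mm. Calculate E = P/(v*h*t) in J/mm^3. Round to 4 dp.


E = 142 / (756*0.192*0.05) = 19.5657 J/mm^3


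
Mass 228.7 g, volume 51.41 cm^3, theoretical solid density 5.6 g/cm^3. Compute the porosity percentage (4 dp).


rho_part = 228.7 / 51.41 = 4.44855087 g/cm^3
Porosity = (1 - 4.44855087/5.6)*100 = 20.5616 %


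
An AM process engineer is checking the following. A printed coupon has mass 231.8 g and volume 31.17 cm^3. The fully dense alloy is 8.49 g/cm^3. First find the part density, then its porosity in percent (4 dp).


rho_part = 231.8 / 31.17 = 7.43663779 g/cm^3
Porosity = (1 - 7.43663779/8.49)*100 = 12.4071 %


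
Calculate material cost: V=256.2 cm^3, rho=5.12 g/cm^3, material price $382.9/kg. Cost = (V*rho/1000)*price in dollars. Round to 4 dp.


Mass = 256.2*5.12/1000 = 1.311744 kg
Cost = 1.311744 * 382.9 = 502.2668 $


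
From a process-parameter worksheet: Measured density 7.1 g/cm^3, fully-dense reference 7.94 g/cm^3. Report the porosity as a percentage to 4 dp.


Porosity = (1-7.1/7.94)*100 = 10.5793 %


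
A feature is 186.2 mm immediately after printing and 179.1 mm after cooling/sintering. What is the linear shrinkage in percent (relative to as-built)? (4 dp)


Shrinkage = ((186.2-179.1)/186.2)*100 = 3.8131 %


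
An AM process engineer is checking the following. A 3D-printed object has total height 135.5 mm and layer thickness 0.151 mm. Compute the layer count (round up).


Layers = ceil(135.5/0.151) = 898


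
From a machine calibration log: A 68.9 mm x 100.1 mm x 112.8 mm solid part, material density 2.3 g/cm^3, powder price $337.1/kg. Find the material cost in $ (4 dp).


V = 68.9 * 100.1 * 112.8 = 777969.192 mm^3 = 777.969192 cm^3
Mass = 777.969192 * 2.3 / 1000 = 1.78932914 kg
Cost = 1.78932914 * 337.1 = 603.1829 $


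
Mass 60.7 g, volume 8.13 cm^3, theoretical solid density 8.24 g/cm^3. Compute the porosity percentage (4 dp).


rho_part = 60.7 / 8.13 = 7.46617466 g/cm^3
Porosity = (1 - 7.46617466/8.24)*100 = 9.3911 %


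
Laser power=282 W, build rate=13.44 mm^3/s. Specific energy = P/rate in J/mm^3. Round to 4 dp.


SE = 282 / 13.44 = 20.9821 J/mm^3


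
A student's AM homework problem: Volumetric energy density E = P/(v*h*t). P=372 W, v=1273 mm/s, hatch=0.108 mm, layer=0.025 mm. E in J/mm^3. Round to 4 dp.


E = 372 / (1273*0.108*0.025) = 108.2308 J/mm^3


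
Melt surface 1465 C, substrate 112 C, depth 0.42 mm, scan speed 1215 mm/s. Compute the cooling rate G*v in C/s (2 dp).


G = (1465-112)/0.42 = 3221.42857143 C/mm
CR = 3221.42857143 * 1215 = 3914035.71 C/s


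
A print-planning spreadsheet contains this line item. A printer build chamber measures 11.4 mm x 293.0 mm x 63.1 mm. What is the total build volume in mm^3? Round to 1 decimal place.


V = 11.4 * 293.0 * 63.1 = 210766.6 mm^3


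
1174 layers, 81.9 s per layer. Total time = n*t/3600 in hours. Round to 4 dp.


t = 1174 * 81.9 / 3600 = 26.7085 hrs


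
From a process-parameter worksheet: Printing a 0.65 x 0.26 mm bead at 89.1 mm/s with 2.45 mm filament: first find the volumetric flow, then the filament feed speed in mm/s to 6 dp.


Q = 0.65 * 0.26 * 89.1 = 15.0579 mm^3/s
A_fil = pi*(2.45/2)^2 = 4.71435248 mm^2
v_feed = 15.0579 / 4.71435248 = 3.194055 mm/s


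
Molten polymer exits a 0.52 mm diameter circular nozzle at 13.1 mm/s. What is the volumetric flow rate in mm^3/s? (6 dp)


A = pi*(0.52/2)^2 = 0.21237166 mm^2
Q = 0.21237166 * 13.1 = 2.782069 mm^3/s


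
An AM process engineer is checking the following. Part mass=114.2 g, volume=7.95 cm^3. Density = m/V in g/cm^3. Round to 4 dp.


rho = 114.2 / 7.95 = 14.3648 g/cm^3


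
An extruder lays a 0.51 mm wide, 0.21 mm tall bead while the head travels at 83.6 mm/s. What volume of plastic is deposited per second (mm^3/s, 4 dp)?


Rate = 0.51 * 0.21 * 83.6 = 8.9536 mm^3/s


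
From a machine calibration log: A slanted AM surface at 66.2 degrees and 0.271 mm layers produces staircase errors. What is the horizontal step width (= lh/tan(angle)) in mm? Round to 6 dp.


step = 0.271 / tan(66.2) = 0.119525 mm


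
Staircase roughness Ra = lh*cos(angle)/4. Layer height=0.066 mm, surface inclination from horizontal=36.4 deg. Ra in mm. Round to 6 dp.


Ra = 0.066 * cos(36.4) / 4 = 0.013281 mm


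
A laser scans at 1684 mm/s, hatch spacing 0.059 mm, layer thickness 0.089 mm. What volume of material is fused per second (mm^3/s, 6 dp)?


Rate = 1684 * 0.059 * 0.089 = 8.842684 mm^3/s


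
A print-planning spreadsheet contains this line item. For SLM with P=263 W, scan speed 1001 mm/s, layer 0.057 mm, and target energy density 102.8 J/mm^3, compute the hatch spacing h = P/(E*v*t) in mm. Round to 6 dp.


h = 263 / (102.8*1001*0.057) = 0.044839 mm


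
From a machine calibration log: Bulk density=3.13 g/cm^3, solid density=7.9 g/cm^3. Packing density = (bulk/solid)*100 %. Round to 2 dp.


Packing = (3.13/7.9)*100 = 39.62 %


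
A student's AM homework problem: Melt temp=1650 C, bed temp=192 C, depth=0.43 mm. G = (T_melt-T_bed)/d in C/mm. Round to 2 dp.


G = (1650-192)/0.43 = 3390.7 C/mm


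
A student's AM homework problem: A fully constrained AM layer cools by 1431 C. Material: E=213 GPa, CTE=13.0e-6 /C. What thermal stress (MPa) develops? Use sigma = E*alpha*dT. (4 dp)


sigma = 213*1000 * 13.0e-6 * 1431 = 3962.439 MPa


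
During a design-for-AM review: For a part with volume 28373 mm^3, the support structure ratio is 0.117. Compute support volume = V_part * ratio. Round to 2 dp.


V_support = 28373 * 0.117 = 3319.64 mm^3


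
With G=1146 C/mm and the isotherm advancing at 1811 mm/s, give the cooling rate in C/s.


CR = 1146 * 1811 = 2075406 C/s


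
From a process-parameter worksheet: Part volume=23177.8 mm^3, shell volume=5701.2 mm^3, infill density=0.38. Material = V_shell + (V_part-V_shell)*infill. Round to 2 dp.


V_infill = (23177.8 - 5701.2) * 0.38 = 6641.11
V_total = 5701.2 + 6641.11 = 12342.31 mm^3


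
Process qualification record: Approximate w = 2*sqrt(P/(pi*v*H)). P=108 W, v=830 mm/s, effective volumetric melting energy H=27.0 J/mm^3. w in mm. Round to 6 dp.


w = 2*sqrt(108/(pi*830*27.0)) = 0.078333 mm


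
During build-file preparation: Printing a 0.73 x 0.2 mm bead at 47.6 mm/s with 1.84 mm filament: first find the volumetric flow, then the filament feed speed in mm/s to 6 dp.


Q = 0.73 * 0.2 * 47.6 = 6.9496 mm^3/s
A_fil = pi*(1.84/2)^2 = 2.65904402 mm^2
v_feed = 6.9496 / 2.65904402 = 2.613571 mm/s


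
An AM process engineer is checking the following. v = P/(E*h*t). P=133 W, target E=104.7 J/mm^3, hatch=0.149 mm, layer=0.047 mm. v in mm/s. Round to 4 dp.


v = 133 / (104.7*0.149*0.047) = 181.3931 mm/s


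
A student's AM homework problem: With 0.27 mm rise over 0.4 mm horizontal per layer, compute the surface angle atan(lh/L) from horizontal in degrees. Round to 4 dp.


angle = atan(0.27/0.4) = 34.0193 degrees


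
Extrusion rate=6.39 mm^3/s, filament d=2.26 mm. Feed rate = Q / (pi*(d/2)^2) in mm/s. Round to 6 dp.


A = pi*(2.26/2)^2 = 4.0115
v = 6.39 / 4.0115 = 1.59292 mm/s


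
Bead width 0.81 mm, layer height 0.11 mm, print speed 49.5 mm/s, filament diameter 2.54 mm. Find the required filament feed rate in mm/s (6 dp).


Q = 0.81 * 0.11 * 49.5 = 4.41045 mm^3/s
A_fil = pi*(2.54/2)^2 = 5.06707479 mm^2
v_feed = 4.41045 / 5.06707479 = 0.870413 mm/s


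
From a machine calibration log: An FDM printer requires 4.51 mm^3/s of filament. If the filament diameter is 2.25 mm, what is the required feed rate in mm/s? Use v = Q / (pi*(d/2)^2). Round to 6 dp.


A = pi*(2.25/2)^2 = 3.976078
v = 4.51 / 3.976078 = 1.134284 mm/s


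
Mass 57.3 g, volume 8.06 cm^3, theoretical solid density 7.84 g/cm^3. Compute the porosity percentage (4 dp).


rho_part = 57.3 / 8.06 = 7.10918114 g/cm^3
Porosity = (1 - 7.10918114/7.84)*100 = 9.3217 %


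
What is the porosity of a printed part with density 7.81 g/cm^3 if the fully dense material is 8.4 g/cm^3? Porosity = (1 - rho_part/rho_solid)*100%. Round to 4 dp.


Porosity = (1-7.81/8.4)*100 = 7.0238 %


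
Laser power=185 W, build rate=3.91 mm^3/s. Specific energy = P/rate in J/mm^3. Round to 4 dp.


SE = 185 / 3.91 = 47.3146 J/mm^3


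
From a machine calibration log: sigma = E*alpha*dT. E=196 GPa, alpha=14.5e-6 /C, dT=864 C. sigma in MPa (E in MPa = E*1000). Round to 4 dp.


sigma = 196*1000 * 14.5e-6 * 864 = 2455.488 MPa


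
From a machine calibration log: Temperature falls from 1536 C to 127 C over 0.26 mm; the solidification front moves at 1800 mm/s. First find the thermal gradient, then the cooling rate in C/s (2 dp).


G = (1536-127)/0.26 = 5419.23076923 C/mm
CR = 5419.23076923 * 1800 = 9754615.38 C/s


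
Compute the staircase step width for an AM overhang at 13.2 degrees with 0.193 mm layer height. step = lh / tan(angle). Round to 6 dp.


step = 0.193 / tan(13.2) = 0.82286 mm


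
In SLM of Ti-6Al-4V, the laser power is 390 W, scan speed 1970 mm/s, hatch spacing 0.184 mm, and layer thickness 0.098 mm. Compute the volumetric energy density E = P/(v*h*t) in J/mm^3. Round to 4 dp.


E = 390 / (1970*0.184*0.098) = 10.9788 J/mm^3


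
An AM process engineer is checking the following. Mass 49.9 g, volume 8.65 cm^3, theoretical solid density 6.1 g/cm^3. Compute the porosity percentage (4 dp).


rho_part = 49.9 / 8.65 = 5.76878613 g/cm^3
Porosity = (1 - 5.76878613/6.1)*100 = 5.4297 %


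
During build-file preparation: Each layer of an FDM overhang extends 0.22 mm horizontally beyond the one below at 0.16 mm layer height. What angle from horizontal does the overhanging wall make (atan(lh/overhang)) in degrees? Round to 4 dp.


angle = atan(0.16/0.22) = 36.0274 degrees


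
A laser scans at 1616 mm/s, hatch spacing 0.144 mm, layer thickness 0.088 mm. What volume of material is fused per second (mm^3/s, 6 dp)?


Rate = 1616 * 0.144 * 0.088 = 20.477952 mm^3/s


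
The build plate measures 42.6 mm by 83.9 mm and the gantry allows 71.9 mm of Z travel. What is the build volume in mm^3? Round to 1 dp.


V = 42.6 * 83.9 * 71.9 = 256980.7 mm^3


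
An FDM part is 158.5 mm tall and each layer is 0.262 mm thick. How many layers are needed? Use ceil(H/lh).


Layers = ceil(158.5/0.262) = 605


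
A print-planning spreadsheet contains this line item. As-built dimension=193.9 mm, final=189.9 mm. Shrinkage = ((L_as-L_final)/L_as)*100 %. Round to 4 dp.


Shrinkage = ((193.9-189.9)/193.9)*100 = 2.0629 %


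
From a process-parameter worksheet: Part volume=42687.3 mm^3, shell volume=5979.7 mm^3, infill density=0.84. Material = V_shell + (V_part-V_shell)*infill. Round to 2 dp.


V_infill = (42687.3 - 5979.7) * 0.84 = 30834.38
V_total = 5979.7 + 30834.38 = 36814.08 mm^3


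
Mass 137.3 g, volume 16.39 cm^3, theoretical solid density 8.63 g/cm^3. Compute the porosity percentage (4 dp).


rho_part = 137.3 / 16.39 = 8.37705918 g/cm^3
Porosity = (1 - 8.37705918/8.63)*100 = 2.9309 %


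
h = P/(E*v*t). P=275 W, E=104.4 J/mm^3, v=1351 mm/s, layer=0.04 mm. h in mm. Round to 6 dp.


h = 275 / (104.4*1351*0.04) = 0.048744 mm


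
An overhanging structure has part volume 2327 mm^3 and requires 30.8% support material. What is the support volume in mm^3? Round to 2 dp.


V_support = 2327 * 0.308 = 716.72 mm^3


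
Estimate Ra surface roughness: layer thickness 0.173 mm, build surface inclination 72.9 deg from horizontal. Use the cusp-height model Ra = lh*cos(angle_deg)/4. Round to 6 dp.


Ra = 0.173 * cos(72.9) / 4 = 0.012717 mm


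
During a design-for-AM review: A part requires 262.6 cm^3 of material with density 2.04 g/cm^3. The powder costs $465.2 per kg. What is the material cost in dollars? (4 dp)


Mass = 262.6*2.04/1000 = 0.535704 kg
Cost = 0.535704 * 465.2 = 249.2095 $


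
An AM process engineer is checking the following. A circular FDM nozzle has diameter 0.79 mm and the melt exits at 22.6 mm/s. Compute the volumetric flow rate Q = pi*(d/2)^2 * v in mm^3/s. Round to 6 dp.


A = pi*(0.79/2)^2 = 0.49016699 mm^2
Q = 0.49016699 * 22.6 = 11.077774 mm^3/s


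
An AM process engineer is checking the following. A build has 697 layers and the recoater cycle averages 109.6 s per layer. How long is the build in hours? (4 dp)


t = 697 * 109.6 / 3600 = 21.2198 hrs


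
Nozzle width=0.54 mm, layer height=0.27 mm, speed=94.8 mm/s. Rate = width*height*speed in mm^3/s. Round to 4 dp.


Rate = 0.54 * 0.27 * 94.8 = 13.8218 mm^3/s


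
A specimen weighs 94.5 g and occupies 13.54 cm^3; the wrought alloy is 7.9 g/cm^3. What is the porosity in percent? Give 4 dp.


rho_part = 94.5 / 13.54 = 6.97932053 g/cm^3
Porosity = (1 - 6.97932053/7.9)*100 = 11.6542 %


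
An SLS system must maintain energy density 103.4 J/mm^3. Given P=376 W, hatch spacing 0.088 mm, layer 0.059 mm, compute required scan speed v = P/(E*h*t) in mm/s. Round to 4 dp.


v = 376 / (103.4*0.088*0.059) = 700.3782 mm/s


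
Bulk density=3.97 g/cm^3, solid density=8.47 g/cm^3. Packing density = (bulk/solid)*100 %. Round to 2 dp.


Packing = (3.97/8.47)*100 = 46.87 %


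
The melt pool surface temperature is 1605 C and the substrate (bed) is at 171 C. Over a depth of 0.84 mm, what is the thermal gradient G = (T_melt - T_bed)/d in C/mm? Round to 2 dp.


G = (1605-171)/0.84 = 1707.14 C/mm


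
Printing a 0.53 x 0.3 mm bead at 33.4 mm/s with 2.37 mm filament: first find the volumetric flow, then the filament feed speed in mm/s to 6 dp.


Q = 0.53 * 0.3 * 33.4 = 5.3106 mm^3/s
A_fil = pi*(2.37/2)^2 = 4.41150294 mm^2
v_feed = 5.3106 / 4.41150294 = 1.203807 mm/s


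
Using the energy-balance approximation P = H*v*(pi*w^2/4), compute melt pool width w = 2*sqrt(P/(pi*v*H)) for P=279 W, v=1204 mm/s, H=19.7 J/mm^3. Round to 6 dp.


w = 2*sqrt(279/(pi*1204*19.7)) = 0.12238 mm


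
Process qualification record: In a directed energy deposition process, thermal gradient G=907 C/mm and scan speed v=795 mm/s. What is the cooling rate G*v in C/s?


CR = 907 * 795 = 721065 C/s


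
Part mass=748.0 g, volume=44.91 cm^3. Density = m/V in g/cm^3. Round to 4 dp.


rho = 748.0 / 44.91 = 16.6555 g/cm^3


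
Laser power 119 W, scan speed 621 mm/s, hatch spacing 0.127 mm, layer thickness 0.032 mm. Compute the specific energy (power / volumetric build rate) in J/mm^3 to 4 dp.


Build rate = 621 * 0.127 * 0.032 = 2.523744 mm^3/s
SE = 119 / 2.523744 = 47.1522 J/mm^3


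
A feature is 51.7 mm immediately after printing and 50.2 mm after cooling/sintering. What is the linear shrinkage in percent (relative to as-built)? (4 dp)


Shrinkage = ((51.7-50.2)/51.7)*100 = 2.9014 %


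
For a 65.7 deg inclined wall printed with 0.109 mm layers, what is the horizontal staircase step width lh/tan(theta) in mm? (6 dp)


step = 0.109 / tan(65.7) = 0.049215 mm


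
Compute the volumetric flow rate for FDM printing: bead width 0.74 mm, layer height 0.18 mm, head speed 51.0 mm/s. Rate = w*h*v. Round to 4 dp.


Rate = 0.74 * 0.18 * 51.0 = 6.7932 mm^3/s


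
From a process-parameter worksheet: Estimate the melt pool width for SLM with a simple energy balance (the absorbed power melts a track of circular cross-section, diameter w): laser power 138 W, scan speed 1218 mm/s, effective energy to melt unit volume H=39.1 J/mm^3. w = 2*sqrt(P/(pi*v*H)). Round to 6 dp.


w = 2*sqrt(138/(pi*1218*39.1)) = 0.060741 mm
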